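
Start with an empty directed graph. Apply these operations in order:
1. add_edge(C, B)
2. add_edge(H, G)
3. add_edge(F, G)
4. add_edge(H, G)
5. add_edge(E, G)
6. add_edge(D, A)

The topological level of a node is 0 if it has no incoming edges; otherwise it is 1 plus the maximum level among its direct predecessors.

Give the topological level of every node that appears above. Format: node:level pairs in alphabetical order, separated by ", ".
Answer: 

Op 1: add_edge(C, B). Edges now: 1
Op 2: add_edge(H, G). Edges now: 2
Op 3: add_edge(F, G). Edges now: 3
Op 4: add_edge(H, G) (duplicate, no change). Edges now: 3
Op 5: add_edge(E, G). Edges now: 4
Op 6: add_edge(D, A). Edges now: 5
Compute levels (Kahn BFS):
  sources (in-degree 0): C, D, E, F, H
  process C: level=0
    C->B: in-degree(B)=0, level(B)=1, enqueue
  process D: level=0
    D->A: in-degree(A)=0, level(A)=1, enqueue
  process E: level=0
    E->G: in-degree(G)=2, level(G)>=1
  process F: level=0
    F->G: in-degree(G)=1, level(G)>=1
  process H: level=0
    H->G: in-degree(G)=0, level(G)=1, enqueue
  process B: level=1
  process A: level=1
  process G: level=1
All levels: A:1, B:1, C:0, D:0, E:0, F:0, G:1, H:0

Answer: A:1, B:1, C:0, D:0, E:0, F:0, G:1, H:0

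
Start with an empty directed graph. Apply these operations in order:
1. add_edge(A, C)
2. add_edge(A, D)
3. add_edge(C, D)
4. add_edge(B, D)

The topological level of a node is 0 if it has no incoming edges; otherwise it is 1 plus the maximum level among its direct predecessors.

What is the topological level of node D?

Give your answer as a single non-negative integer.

Op 1: add_edge(A, C). Edges now: 1
Op 2: add_edge(A, D). Edges now: 2
Op 3: add_edge(C, D). Edges now: 3
Op 4: add_edge(B, D). Edges now: 4
Compute levels (Kahn BFS):
  sources (in-degree 0): A, B
  process A: level=0
    A->C: in-degree(C)=0, level(C)=1, enqueue
    A->D: in-degree(D)=2, level(D)>=1
  process B: level=0
    B->D: in-degree(D)=1, level(D)>=1
  process C: level=1
    C->D: in-degree(D)=0, level(D)=2, enqueue
  process D: level=2
All levels: A:0, B:0, C:1, D:2
level(D) = 2

Answer: 2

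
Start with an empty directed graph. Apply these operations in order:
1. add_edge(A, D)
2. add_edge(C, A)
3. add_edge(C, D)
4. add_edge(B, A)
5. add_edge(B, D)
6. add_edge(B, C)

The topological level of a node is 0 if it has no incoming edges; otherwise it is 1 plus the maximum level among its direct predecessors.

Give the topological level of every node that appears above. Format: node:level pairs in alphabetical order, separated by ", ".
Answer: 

Answer: A:2, B:0, C:1, D:3

Derivation:
Op 1: add_edge(A, D). Edges now: 1
Op 2: add_edge(C, A). Edges now: 2
Op 3: add_edge(C, D). Edges now: 3
Op 4: add_edge(B, A). Edges now: 4
Op 5: add_edge(B, D). Edges now: 5
Op 6: add_edge(B, C). Edges now: 6
Compute levels (Kahn BFS):
  sources (in-degree 0): B
  process B: level=0
    B->A: in-degree(A)=1, level(A)>=1
    B->C: in-degree(C)=0, level(C)=1, enqueue
    B->D: in-degree(D)=2, level(D)>=1
  process C: level=1
    C->A: in-degree(A)=0, level(A)=2, enqueue
    C->D: in-degree(D)=1, level(D)>=2
  process A: level=2
    A->D: in-degree(D)=0, level(D)=3, enqueue
  process D: level=3
All levels: A:2, B:0, C:1, D:3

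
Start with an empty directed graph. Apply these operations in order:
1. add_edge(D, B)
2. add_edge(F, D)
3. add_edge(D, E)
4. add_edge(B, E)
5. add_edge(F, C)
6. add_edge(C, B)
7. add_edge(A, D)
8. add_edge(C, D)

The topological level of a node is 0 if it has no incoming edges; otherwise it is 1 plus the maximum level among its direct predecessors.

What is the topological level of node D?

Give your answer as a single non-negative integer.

Answer: 2

Derivation:
Op 1: add_edge(D, B). Edges now: 1
Op 2: add_edge(F, D). Edges now: 2
Op 3: add_edge(D, E). Edges now: 3
Op 4: add_edge(B, E). Edges now: 4
Op 5: add_edge(F, C). Edges now: 5
Op 6: add_edge(C, B). Edges now: 6
Op 7: add_edge(A, D). Edges now: 7
Op 8: add_edge(C, D). Edges now: 8
Compute levels (Kahn BFS):
  sources (in-degree 0): A, F
  process A: level=0
    A->D: in-degree(D)=2, level(D)>=1
  process F: level=0
    F->C: in-degree(C)=0, level(C)=1, enqueue
    F->D: in-degree(D)=1, level(D)>=1
  process C: level=1
    C->B: in-degree(B)=1, level(B)>=2
    C->D: in-degree(D)=0, level(D)=2, enqueue
  process D: level=2
    D->B: in-degree(B)=0, level(B)=3, enqueue
    D->E: in-degree(E)=1, level(E)>=3
  process B: level=3
    B->E: in-degree(E)=0, level(E)=4, enqueue
  process E: level=4
All levels: A:0, B:3, C:1, D:2, E:4, F:0
level(D) = 2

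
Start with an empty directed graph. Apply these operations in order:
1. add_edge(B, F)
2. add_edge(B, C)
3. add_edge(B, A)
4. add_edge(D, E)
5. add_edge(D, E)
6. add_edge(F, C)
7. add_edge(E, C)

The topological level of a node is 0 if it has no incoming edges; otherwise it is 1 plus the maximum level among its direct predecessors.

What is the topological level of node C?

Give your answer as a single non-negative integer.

Op 1: add_edge(B, F). Edges now: 1
Op 2: add_edge(B, C). Edges now: 2
Op 3: add_edge(B, A). Edges now: 3
Op 4: add_edge(D, E). Edges now: 4
Op 5: add_edge(D, E) (duplicate, no change). Edges now: 4
Op 6: add_edge(F, C). Edges now: 5
Op 7: add_edge(E, C). Edges now: 6
Compute levels (Kahn BFS):
  sources (in-degree 0): B, D
  process B: level=0
    B->A: in-degree(A)=0, level(A)=1, enqueue
    B->C: in-degree(C)=2, level(C)>=1
    B->F: in-degree(F)=0, level(F)=1, enqueue
  process D: level=0
    D->E: in-degree(E)=0, level(E)=1, enqueue
  process A: level=1
  process F: level=1
    F->C: in-degree(C)=1, level(C)>=2
  process E: level=1
    E->C: in-degree(C)=0, level(C)=2, enqueue
  process C: level=2
All levels: A:1, B:0, C:2, D:0, E:1, F:1
level(C) = 2

Answer: 2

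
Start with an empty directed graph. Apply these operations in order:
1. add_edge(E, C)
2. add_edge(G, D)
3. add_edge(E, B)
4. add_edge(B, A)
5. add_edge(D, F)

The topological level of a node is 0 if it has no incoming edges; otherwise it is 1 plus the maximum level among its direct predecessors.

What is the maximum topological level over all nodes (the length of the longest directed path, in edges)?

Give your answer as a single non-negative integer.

Op 1: add_edge(E, C). Edges now: 1
Op 2: add_edge(G, D). Edges now: 2
Op 3: add_edge(E, B). Edges now: 3
Op 4: add_edge(B, A). Edges now: 4
Op 5: add_edge(D, F). Edges now: 5
Compute levels (Kahn BFS):
  sources (in-degree 0): E, G
  process E: level=0
    E->B: in-degree(B)=0, level(B)=1, enqueue
    E->C: in-degree(C)=0, level(C)=1, enqueue
  process G: level=0
    G->D: in-degree(D)=0, level(D)=1, enqueue
  process B: level=1
    B->A: in-degree(A)=0, level(A)=2, enqueue
  process C: level=1
  process D: level=1
    D->F: in-degree(F)=0, level(F)=2, enqueue
  process A: level=2
  process F: level=2
All levels: A:2, B:1, C:1, D:1, E:0, F:2, G:0
max level = 2

Answer: 2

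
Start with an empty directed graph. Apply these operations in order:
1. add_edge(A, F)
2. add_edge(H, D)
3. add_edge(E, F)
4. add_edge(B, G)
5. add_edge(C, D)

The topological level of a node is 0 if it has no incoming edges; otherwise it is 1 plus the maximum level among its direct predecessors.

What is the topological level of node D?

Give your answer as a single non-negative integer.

Op 1: add_edge(A, F). Edges now: 1
Op 2: add_edge(H, D). Edges now: 2
Op 3: add_edge(E, F). Edges now: 3
Op 4: add_edge(B, G). Edges now: 4
Op 5: add_edge(C, D). Edges now: 5
Compute levels (Kahn BFS):
  sources (in-degree 0): A, B, C, E, H
  process A: level=0
    A->F: in-degree(F)=1, level(F)>=1
  process B: level=0
    B->G: in-degree(G)=0, level(G)=1, enqueue
  process C: level=0
    C->D: in-degree(D)=1, level(D)>=1
  process E: level=0
    E->F: in-degree(F)=0, level(F)=1, enqueue
  process H: level=0
    H->D: in-degree(D)=0, level(D)=1, enqueue
  process G: level=1
  process F: level=1
  process D: level=1
All levels: A:0, B:0, C:0, D:1, E:0, F:1, G:1, H:0
level(D) = 1

Answer: 1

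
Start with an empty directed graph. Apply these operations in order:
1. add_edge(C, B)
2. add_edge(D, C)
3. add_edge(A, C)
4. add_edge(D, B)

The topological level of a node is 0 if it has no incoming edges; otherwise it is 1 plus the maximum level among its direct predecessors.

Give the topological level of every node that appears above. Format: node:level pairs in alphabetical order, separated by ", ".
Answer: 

Answer: A:0, B:2, C:1, D:0

Derivation:
Op 1: add_edge(C, B). Edges now: 1
Op 2: add_edge(D, C). Edges now: 2
Op 3: add_edge(A, C). Edges now: 3
Op 4: add_edge(D, B). Edges now: 4
Compute levels (Kahn BFS):
  sources (in-degree 0): A, D
  process A: level=0
    A->C: in-degree(C)=1, level(C)>=1
  process D: level=0
    D->B: in-degree(B)=1, level(B)>=1
    D->C: in-degree(C)=0, level(C)=1, enqueue
  process C: level=1
    C->B: in-degree(B)=0, level(B)=2, enqueue
  process B: level=2
All levels: A:0, B:2, C:1, D:0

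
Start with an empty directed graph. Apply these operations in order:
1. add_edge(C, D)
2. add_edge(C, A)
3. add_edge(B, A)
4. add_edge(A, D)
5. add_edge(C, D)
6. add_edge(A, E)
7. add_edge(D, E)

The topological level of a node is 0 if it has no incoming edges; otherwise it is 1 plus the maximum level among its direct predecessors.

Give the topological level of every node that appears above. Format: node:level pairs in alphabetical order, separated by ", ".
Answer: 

Answer: A:1, B:0, C:0, D:2, E:3

Derivation:
Op 1: add_edge(C, D). Edges now: 1
Op 2: add_edge(C, A). Edges now: 2
Op 3: add_edge(B, A). Edges now: 3
Op 4: add_edge(A, D). Edges now: 4
Op 5: add_edge(C, D) (duplicate, no change). Edges now: 4
Op 6: add_edge(A, E). Edges now: 5
Op 7: add_edge(D, E). Edges now: 6
Compute levels (Kahn BFS):
  sources (in-degree 0): B, C
  process B: level=0
    B->A: in-degree(A)=1, level(A)>=1
  process C: level=0
    C->A: in-degree(A)=0, level(A)=1, enqueue
    C->D: in-degree(D)=1, level(D)>=1
  process A: level=1
    A->D: in-degree(D)=0, level(D)=2, enqueue
    A->E: in-degree(E)=1, level(E)>=2
  process D: level=2
    D->E: in-degree(E)=0, level(E)=3, enqueue
  process E: level=3
All levels: A:1, B:0, C:0, D:2, E:3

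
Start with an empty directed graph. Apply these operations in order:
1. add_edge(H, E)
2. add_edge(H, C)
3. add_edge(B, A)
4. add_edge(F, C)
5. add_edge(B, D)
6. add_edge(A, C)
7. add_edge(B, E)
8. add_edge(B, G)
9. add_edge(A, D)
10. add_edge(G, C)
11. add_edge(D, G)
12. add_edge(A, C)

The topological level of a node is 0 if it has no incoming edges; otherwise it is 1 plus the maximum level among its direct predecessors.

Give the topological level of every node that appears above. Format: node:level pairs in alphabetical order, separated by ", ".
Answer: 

Answer: A:1, B:0, C:4, D:2, E:1, F:0, G:3, H:0

Derivation:
Op 1: add_edge(H, E). Edges now: 1
Op 2: add_edge(H, C). Edges now: 2
Op 3: add_edge(B, A). Edges now: 3
Op 4: add_edge(F, C). Edges now: 4
Op 5: add_edge(B, D). Edges now: 5
Op 6: add_edge(A, C). Edges now: 6
Op 7: add_edge(B, E). Edges now: 7
Op 8: add_edge(B, G). Edges now: 8
Op 9: add_edge(A, D). Edges now: 9
Op 10: add_edge(G, C). Edges now: 10
Op 11: add_edge(D, G). Edges now: 11
Op 12: add_edge(A, C) (duplicate, no change). Edges now: 11
Compute levels (Kahn BFS):
  sources (in-degree 0): B, F, H
  process B: level=0
    B->A: in-degree(A)=0, level(A)=1, enqueue
    B->D: in-degree(D)=1, level(D)>=1
    B->E: in-degree(E)=1, level(E)>=1
    B->G: in-degree(G)=1, level(G)>=1
  process F: level=0
    F->C: in-degree(C)=3, level(C)>=1
  process H: level=0
    H->C: in-degree(C)=2, level(C)>=1
    H->E: in-degree(E)=0, level(E)=1, enqueue
  process A: level=1
    A->C: in-degree(C)=1, level(C)>=2
    A->D: in-degree(D)=0, level(D)=2, enqueue
  process E: level=1
  process D: level=2
    D->G: in-degree(G)=0, level(G)=3, enqueue
  process G: level=3
    G->C: in-degree(C)=0, level(C)=4, enqueue
  process C: level=4
All levels: A:1, B:0, C:4, D:2, E:1, F:0, G:3, H:0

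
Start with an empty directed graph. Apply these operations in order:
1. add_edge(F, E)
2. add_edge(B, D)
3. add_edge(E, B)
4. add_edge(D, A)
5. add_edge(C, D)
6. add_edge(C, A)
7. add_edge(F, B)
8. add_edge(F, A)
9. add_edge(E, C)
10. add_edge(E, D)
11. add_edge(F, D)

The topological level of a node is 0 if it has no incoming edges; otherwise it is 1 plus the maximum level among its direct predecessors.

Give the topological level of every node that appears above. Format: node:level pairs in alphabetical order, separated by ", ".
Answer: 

Op 1: add_edge(F, E). Edges now: 1
Op 2: add_edge(B, D). Edges now: 2
Op 3: add_edge(E, B). Edges now: 3
Op 4: add_edge(D, A). Edges now: 4
Op 5: add_edge(C, D). Edges now: 5
Op 6: add_edge(C, A). Edges now: 6
Op 7: add_edge(F, B). Edges now: 7
Op 8: add_edge(F, A). Edges now: 8
Op 9: add_edge(E, C). Edges now: 9
Op 10: add_edge(E, D). Edges now: 10
Op 11: add_edge(F, D). Edges now: 11
Compute levels (Kahn BFS):
  sources (in-degree 0): F
  process F: level=0
    F->A: in-degree(A)=2, level(A)>=1
    F->B: in-degree(B)=1, level(B)>=1
    F->D: in-degree(D)=3, level(D)>=1
    F->E: in-degree(E)=0, level(E)=1, enqueue
  process E: level=1
    E->B: in-degree(B)=0, level(B)=2, enqueue
    E->C: in-degree(C)=0, level(C)=2, enqueue
    E->D: in-degree(D)=2, level(D)>=2
  process B: level=2
    B->D: in-degree(D)=1, level(D)>=3
  process C: level=2
    C->A: in-degree(A)=1, level(A)>=3
    C->D: in-degree(D)=0, level(D)=3, enqueue
  process D: level=3
    D->A: in-degree(A)=0, level(A)=4, enqueue
  process A: level=4
All levels: A:4, B:2, C:2, D:3, E:1, F:0

Answer: A:4, B:2, C:2, D:3, E:1, F:0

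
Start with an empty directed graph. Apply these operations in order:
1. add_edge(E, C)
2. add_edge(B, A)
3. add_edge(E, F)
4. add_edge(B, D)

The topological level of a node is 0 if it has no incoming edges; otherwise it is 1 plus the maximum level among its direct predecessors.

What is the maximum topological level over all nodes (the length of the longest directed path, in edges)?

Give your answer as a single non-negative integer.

Answer: 1

Derivation:
Op 1: add_edge(E, C). Edges now: 1
Op 2: add_edge(B, A). Edges now: 2
Op 3: add_edge(E, F). Edges now: 3
Op 4: add_edge(B, D). Edges now: 4
Compute levels (Kahn BFS):
  sources (in-degree 0): B, E
  process B: level=0
    B->A: in-degree(A)=0, level(A)=1, enqueue
    B->D: in-degree(D)=0, level(D)=1, enqueue
  process E: level=0
    E->C: in-degree(C)=0, level(C)=1, enqueue
    E->F: in-degree(F)=0, level(F)=1, enqueue
  process A: level=1
  process D: level=1
  process C: level=1
  process F: level=1
All levels: A:1, B:0, C:1, D:1, E:0, F:1
max level = 1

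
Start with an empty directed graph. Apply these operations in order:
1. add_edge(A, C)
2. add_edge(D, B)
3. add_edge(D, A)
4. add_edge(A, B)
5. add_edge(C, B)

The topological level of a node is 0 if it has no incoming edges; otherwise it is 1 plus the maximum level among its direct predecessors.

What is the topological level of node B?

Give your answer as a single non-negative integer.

Op 1: add_edge(A, C). Edges now: 1
Op 2: add_edge(D, B). Edges now: 2
Op 3: add_edge(D, A). Edges now: 3
Op 4: add_edge(A, B). Edges now: 4
Op 5: add_edge(C, B). Edges now: 5
Compute levels (Kahn BFS):
  sources (in-degree 0): D
  process D: level=0
    D->A: in-degree(A)=0, level(A)=1, enqueue
    D->B: in-degree(B)=2, level(B)>=1
  process A: level=1
    A->B: in-degree(B)=1, level(B)>=2
    A->C: in-degree(C)=0, level(C)=2, enqueue
  process C: level=2
    C->B: in-degree(B)=0, level(B)=3, enqueue
  process B: level=3
All levels: A:1, B:3, C:2, D:0
level(B) = 3

Answer: 3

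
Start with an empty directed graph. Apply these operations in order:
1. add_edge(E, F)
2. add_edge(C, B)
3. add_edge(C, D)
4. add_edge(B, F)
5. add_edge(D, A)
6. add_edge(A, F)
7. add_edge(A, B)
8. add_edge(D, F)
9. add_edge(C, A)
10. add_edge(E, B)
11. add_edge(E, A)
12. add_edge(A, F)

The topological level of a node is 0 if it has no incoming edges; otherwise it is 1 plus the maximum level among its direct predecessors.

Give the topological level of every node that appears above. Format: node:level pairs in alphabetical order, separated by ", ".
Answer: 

Op 1: add_edge(E, F). Edges now: 1
Op 2: add_edge(C, B). Edges now: 2
Op 3: add_edge(C, D). Edges now: 3
Op 4: add_edge(B, F). Edges now: 4
Op 5: add_edge(D, A). Edges now: 5
Op 6: add_edge(A, F). Edges now: 6
Op 7: add_edge(A, B). Edges now: 7
Op 8: add_edge(D, F). Edges now: 8
Op 9: add_edge(C, A). Edges now: 9
Op 10: add_edge(E, B). Edges now: 10
Op 11: add_edge(E, A). Edges now: 11
Op 12: add_edge(A, F) (duplicate, no change). Edges now: 11
Compute levels (Kahn BFS):
  sources (in-degree 0): C, E
  process C: level=0
    C->A: in-degree(A)=2, level(A)>=1
    C->B: in-degree(B)=2, level(B)>=1
    C->D: in-degree(D)=0, level(D)=1, enqueue
  process E: level=0
    E->A: in-degree(A)=1, level(A)>=1
    E->B: in-degree(B)=1, level(B)>=1
    E->F: in-degree(F)=3, level(F)>=1
  process D: level=1
    D->A: in-degree(A)=0, level(A)=2, enqueue
    D->F: in-degree(F)=2, level(F)>=2
  process A: level=2
    A->B: in-degree(B)=0, level(B)=3, enqueue
    A->F: in-degree(F)=1, level(F)>=3
  process B: level=3
    B->F: in-degree(F)=0, level(F)=4, enqueue
  process F: level=4
All levels: A:2, B:3, C:0, D:1, E:0, F:4

Answer: A:2, B:3, C:0, D:1, E:0, F:4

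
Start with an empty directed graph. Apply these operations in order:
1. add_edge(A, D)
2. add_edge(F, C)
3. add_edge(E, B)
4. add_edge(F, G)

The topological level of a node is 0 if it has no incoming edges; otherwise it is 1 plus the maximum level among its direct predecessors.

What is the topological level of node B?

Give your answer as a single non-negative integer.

Answer: 1

Derivation:
Op 1: add_edge(A, D). Edges now: 1
Op 2: add_edge(F, C). Edges now: 2
Op 3: add_edge(E, B). Edges now: 3
Op 4: add_edge(F, G). Edges now: 4
Compute levels (Kahn BFS):
  sources (in-degree 0): A, E, F
  process A: level=0
    A->D: in-degree(D)=0, level(D)=1, enqueue
  process E: level=0
    E->B: in-degree(B)=0, level(B)=1, enqueue
  process F: level=0
    F->C: in-degree(C)=0, level(C)=1, enqueue
    F->G: in-degree(G)=0, level(G)=1, enqueue
  process D: level=1
  process B: level=1
  process C: level=1
  process G: level=1
All levels: A:0, B:1, C:1, D:1, E:0, F:0, G:1
level(B) = 1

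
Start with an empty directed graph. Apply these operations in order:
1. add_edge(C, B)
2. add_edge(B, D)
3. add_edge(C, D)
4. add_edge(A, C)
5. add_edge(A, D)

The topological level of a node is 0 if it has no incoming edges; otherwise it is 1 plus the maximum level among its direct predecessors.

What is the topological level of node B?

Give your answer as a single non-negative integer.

Op 1: add_edge(C, B). Edges now: 1
Op 2: add_edge(B, D). Edges now: 2
Op 3: add_edge(C, D). Edges now: 3
Op 4: add_edge(A, C). Edges now: 4
Op 5: add_edge(A, D). Edges now: 5
Compute levels (Kahn BFS):
  sources (in-degree 0): A
  process A: level=0
    A->C: in-degree(C)=0, level(C)=1, enqueue
    A->D: in-degree(D)=2, level(D)>=1
  process C: level=1
    C->B: in-degree(B)=0, level(B)=2, enqueue
    C->D: in-degree(D)=1, level(D)>=2
  process B: level=2
    B->D: in-degree(D)=0, level(D)=3, enqueue
  process D: level=3
All levels: A:0, B:2, C:1, D:3
level(B) = 2

Answer: 2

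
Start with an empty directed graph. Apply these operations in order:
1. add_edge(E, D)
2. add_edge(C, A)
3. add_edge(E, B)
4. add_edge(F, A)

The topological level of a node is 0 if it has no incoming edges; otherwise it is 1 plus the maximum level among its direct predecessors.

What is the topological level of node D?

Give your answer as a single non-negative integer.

Op 1: add_edge(E, D). Edges now: 1
Op 2: add_edge(C, A). Edges now: 2
Op 3: add_edge(E, B). Edges now: 3
Op 4: add_edge(F, A). Edges now: 4
Compute levels (Kahn BFS):
  sources (in-degree 0): C, E, F
  process C: level=0
    C->A: in-degree(A)=1, level(A)>=1
  process E: level=0
    E->B: in-degree(B)=0, level(B)=1, enqueue
    E->D: in-degree(D)=0, level(D)=1, enqueue
  process F: level=0
    F->A: in-degree(A)=0, level(A)=1, enqueue
  process B: level=1
  process D: level=1
  process A: level=1
All levels: A:1, B:1, C:0, D:1, E:0, F:0
level(D) = 1

Answer: 1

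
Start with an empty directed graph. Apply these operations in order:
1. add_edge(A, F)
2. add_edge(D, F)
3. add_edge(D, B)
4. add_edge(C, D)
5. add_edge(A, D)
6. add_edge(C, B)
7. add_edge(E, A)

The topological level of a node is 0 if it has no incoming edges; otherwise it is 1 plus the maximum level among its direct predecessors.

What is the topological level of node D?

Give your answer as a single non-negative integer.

Answer: 2

Derivation:
Op 1: add_edge(A, F). Edges now: 1
Op 2: add_edge(D, F). Edges now: 2
Op 3: add_edge(D, B). Edges now: 3
Op 4: add_edge(C, D). Edges now: 4
Op 5: add_edge(A, D). Edges now: 5
Op 6: add_edge(C, B). Edges now: 6
Op 7: add_edge(E, A). Edges now: 7
Compute levels (Kahn BFS):
  sources (in-degree 0): C, E
  process C: level=0
    C->B: in-degree(B)=1, level(B)>=1
    C->D: in-degree(D)=1, level(D)>=1
  process E: level=0
    E->A: in-degree(A)=0, level(A)=1, enqueue
  process A: level=1
    A->D: in-degree(D)=0, level(D)=2, enqueue
    A->F: in-degree(F)=1, level(F)>=2
  process D: level=2
    D->B: in-degree(B)=0, level(B)=3, enqueue
    D->F: in-degree(F)=0, level(F)=3, enqueue
  process B: level=3
  process F: level=3
All levels: A:1, B:3, C:0, D:2, E:0, F:3
level(D) = 2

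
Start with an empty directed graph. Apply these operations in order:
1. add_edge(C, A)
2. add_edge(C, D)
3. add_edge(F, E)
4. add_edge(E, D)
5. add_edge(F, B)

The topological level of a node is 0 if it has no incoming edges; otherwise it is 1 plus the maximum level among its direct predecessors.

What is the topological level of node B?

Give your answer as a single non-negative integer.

Answer: 1

Derivation:
Op 1: add_edge(C, A). Edges now: 1
Op 2: add_edge(C, D). Edges now: 2
Op 3: add_edge(F, E). Edges now: 3
Op 4: add_edge(E, D). Edges now: 4
Op 5: add_edge(F, B). Edges now: 5
Compute levels (Kahn BFS):
  sources (in-degree 0): C, F
  process C: level=0
    C->A: in-degree(A)=0, level(A)=1, enqueue
    C->D: in-degree(D)=1, level(D)>=1
  process F: level=0
    F->B: in-degree(B)=0, level(B)=1, enqueue
    F->E: in-degree(E)=0, level(E)=1, enqueue
  process A: level=1
  process B: level=1
  process E: level=1
    E->D: in-degree(D)=0, level(D)=2, enqueue
  process D: level=2
All levels: A:1, B:1, C:0, D:2, E:1, F:0
level(B) = 1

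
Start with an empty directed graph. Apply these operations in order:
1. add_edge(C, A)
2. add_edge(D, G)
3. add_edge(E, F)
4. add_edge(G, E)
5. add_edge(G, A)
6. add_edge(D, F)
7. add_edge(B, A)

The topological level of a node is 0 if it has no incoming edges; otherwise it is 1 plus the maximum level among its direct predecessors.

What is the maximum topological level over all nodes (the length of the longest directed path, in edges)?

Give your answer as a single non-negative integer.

Op 1: add_edge(C, A). Edges now: 1
Op 2: add_edge(D, G). Edges now: 2
Op 3: add_edge(E, F). Edges now: 3
Op 4: add_edge(G, E). Edges now: 4
Op 5: add_edge(G, A). Edges now: 5
Op 6: add_edge(D, F). Edges now: 6
Op 7: add_edge(B, A). Edges now: 7
Compute levels (Kahn BFS):
  sources (in-degree 0): B, C, D
  process B: level=0
    B->A: in-degree(A)=2, level(A)>=1
  process C: level=0
    C->A: in-degree(A)=1, level(A)>=1
  process D: level=0
    D->F: in-degree(F)=1, level(F)>=1
    D->G: in-degree(G)=0, level(G)=1, enqueue
  process G: level=1
    G->A: in-degree(A)=0, level(A)=2, enqueue
    G->E: in-degree(E)=0, level(E)=2, enqueue
  process A: level=2
  process E: level=2
    E->F: in-degree(F)=0, level(F)=3, enqueue
  process F: level=3
All levels: A:2, B:0, C:0, D:0, E:2, F:3, G:1
max level = 3

Answer: 3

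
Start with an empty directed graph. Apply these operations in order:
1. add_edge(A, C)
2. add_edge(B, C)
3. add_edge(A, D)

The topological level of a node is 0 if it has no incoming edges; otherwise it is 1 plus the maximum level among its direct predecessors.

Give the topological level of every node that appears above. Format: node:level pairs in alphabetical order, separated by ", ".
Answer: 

Answer: A:0, B:0, C:1, D:1

Derivation:
Op 1: add_edge(A, C). Edges now: 1
Op 2: add_edge(B, C). Edges now: 2
Op 3: add_edge(A, D). Edges now: 3
Compute levels (Kahn BFS):
  sources (in-degree 0): A, B
  process A: level=0
    A->C: in-degree(C)=1, level(C)>=1
    A->D: in-degree(D)=0, level(D)=1, enqueue
  process B: level=0
    B->C: in-degree(C)=0, level(C)=1, enqueue
  process D: level=1
  process C: level=1
All levels: A:0, B:0, C:1, D:1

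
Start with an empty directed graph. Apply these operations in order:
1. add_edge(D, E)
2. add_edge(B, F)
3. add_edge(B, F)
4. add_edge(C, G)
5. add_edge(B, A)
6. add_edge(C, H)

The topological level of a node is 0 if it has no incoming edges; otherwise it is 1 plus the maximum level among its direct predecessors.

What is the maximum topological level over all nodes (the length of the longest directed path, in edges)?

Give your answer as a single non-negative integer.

Op 1: add_edge(D, E). Edges now: 1
Op 2: add_edge(B, F). Edges now: 2
Op 3: add_edge(B, F) (duplicate, no change). Edges now: 2
Op 4: add_edge(C, G). Edges now: 3
Op 5: add_edge(B, A). Edges now: 4
Op 6: add_edge(C, H). Edges now: 5
Compute levels (Kahn BFS):
  sources (in-degree 0): B, C, D
  process B: level=0
    B->A: in-degree(A)=0, level(A)=1, enqueue
    B->F: in-degree(F)=0, level(F)=1, enqueue
  process C: level=0
    C->G: in-degree(G)=0, level(G)=1, enqueue
    C->H: in-degree(H)=0, level(H)=1, enqueue
  process D: level=0
    D->E: in-degree(E)=0, level(E)=1, enqueue
  process A: level=1
  process F: level=1
  process G: level=1
  process H: level=1
  process E: level=1
All levels: A:1, B:0, C:0, D:0, E:1, F:1, G:1, H:1
max level = 1

Answer: 1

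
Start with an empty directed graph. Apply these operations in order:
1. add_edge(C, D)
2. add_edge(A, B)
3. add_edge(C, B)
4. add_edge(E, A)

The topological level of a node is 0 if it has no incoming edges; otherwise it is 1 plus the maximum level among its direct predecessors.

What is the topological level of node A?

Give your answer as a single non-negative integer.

Answer: 1

Derivation:
Op 1: add_edge(C, D). Edges now: 1
Op 2: add_edge(A, B). Edges now: 2
Op 3: add_edge(C, B). Edges now: 3
Op 4: add_edge(E, A). Edges now: 4
Compute levels (Kahn BFS):
  sources (in-degree 0): C, E
  process C: level=0
    C->B: in-degree(B)=1, level(B)>=1
    C->D: in-degree(D)=0, level(D)=1, enqueue
  process E: level=0
    E->A: in-degree(A)=0, level(A)=1, enqueue
  process D: level=1
  process A: level=1
    A->B: in-degree(B)=0, level(B)=2, enqueue
  process B: level=2
All levels: A:1, B:2, C:0, D:1, E:0
level(A) = 1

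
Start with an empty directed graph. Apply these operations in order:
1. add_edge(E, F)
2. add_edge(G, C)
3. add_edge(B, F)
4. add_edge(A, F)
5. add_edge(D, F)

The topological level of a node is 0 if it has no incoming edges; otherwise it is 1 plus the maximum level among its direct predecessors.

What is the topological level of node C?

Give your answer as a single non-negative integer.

Answer: 1

Derivation:
Op 1: add_edge(E, F). Edges now: 1
Op 2: add_edge(G, C). Edges now: 2
Op 3: add_edge(B, F). Edges now: 3
Op 4: add_edge(A, F). Edges now: 4
Op 5: add_edge(D, F). Edges now: 5
Compute levels (Kahn BFS):
  sources (in-degree 0): A, B, D, E, G
  process A: level=0
    A->F: in-degree(F)=3, level(F)>=1
  process B: level=0
    B->F: in-degree(F)=2, level(F)>=1
  process D: level=0
    D->F: in-degree(F)=1, level(F)>=1
  process E: level=0
    E->F: in-degree(F)=0, level(F)=1, enqueue
  process G: level=0
    G->C: in-degree(C)=0, level(C)=1, enqueue
  process F: level=1
  process C: level=1
All levels: A:0, B:0, C:1, D:0, E:0, F:1, G:0
level(C) = 1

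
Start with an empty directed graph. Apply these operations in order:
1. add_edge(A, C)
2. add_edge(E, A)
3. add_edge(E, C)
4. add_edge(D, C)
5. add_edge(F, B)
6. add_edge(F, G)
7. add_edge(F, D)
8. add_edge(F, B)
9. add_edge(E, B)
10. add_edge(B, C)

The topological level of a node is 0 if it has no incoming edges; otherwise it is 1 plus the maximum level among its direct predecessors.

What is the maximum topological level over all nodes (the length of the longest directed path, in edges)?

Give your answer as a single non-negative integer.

Op 1: add_edge(A, C). Edges now: 1
Op 2: add_edge(E, A). Edges now: 2
Op 3: add_edge(E, C). Edges now: 3
Op 4: add_edge(D, C). Edges now: 4
Op 5: add_edge(F, B). Edges now: 5
Op 6: add_edge(F, G). Edges now: 6
Op 7: add_edge(F, D). Edges now: 7
Op 8: add_edge(F, B) (duplicate, no change). Edges now: 7
Op 9: add_edge(E, B). Edges now: 8
Op 10: add_edge(B, C). Edges now: 9
Compute levels (Kahn BFS):
  sources (in-degree 0): E, F
  process E: level=0
    E->A: in-degree(A)=0, level(A)=1, enqueue
    E->B: in-degree(B)=1, level(B)>=1
    E->C: in-degree(C)=3, level(C)>=1
  process F: level=0
    F->B: in-degree(B)=0, level(B)=1, enqueue
    F->D: in-degree(D)=0, level(D)=1, enqueue
    F->G: in-degree(G)=0, level(G)=1, enqueue
  process A: level=1
    A->C: in-degree(C)=2, level(C)>=2
  process B: level=1
    B->C: in-degree(C)=1, level(C)>=2
  process D: level=1
    D->C: in-degree(C)=0, level(C)=2, enqueue
  process G: level=1
  process C: level=2
All levels: A:1, B:1, C:2, D:1, E:0, F:0, G:1
max level = 2

Answer: 2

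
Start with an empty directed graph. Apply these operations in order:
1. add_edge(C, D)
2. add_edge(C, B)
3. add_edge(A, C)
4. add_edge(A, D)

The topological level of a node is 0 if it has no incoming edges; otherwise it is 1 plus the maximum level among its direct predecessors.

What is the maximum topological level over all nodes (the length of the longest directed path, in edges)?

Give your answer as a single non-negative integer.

Answer: 2

Derivation:
Op 1: add_edge(C, D). Edges now: 1
Op 2: add_edge(C, B). Edges now: 2
Op 3: add_edge(A, C). Edges now: 3
Op 4: add_edge(A, D). Edges now: 4
Compute levels (Kahn BFS):
  sources (in-degree 0): A
  process A: level=0
    A->C: in-degree(C)=0, level(C)=1, enqueue
    A->D: in-degree(D)=1, level(D)>=1
  process C: level=1
    C->B: in-degree(B)=0, level(B)=2, enqueue
    C->D: in-degree(D)=0, level(D)=2, enqueue
  process B: level=2
  process D: level=2
All levels: A:0, B:2, C:1, D:2
max level = 2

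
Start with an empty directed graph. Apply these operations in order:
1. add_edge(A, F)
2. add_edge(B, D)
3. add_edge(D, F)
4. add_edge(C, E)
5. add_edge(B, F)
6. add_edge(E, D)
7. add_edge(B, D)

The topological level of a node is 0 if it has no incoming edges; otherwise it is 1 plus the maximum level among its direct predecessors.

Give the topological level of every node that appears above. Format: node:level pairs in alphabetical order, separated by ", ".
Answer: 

Op 1: add_edge(A, F). Edges now: 1
Op 2: add_edge(B, D). Edges now: 2
Op 3: add_edge(D, F). Edges now: 3
Op 4: add_edge(C, E). Edges now: 4
Op 5: add_edge(B, F). Edges now: 5
Op 6: add_edge(E, D). Edges now: 6
Op 7: add_edge(B, D) (duplicate, no change). Edges now: 6
Compute levels (Kahn BFS):
  sources (in-degree 0): A, B, C
  process A: level=0
    A->F: in-degree(F)=2, level(F)>=1
  process B: level=0
    B->D: in-degree(D)=1, level(D)>=1
    B->F: in-degree(F)=1, level(F)>=1
  process C: level=0
    C->E: in-degree(E)=0, level(E)=1, enqueue
  process E: level=1
    E->D: in-degree(D)=0, level(D)=2, enqueue
  process D: level=2
    D->F: in-degree(F)=0, level(F)=3, enqueue
  process F: level=3
All levels: A:0, B:0, C:0, D:2, E:1, F:3

Answer: A:0, B:0, C:0, D:2, E:1, F:3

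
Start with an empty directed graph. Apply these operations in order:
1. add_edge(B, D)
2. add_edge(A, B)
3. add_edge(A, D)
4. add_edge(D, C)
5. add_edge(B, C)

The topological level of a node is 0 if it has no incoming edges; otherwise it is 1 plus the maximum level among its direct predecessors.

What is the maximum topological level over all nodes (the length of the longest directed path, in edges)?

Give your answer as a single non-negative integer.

Answer: 3

Derivation:
Op 1: add_edge(B, D). Edges now: 1
Op 2: add_edge(A, B). Edges now: 2
Op 3: add_edge(A, D). Edges now: 3
Op 4: add_edge(D, C). Edges now: 4
Op 5: add_edge(B, C). Edges now: 5
Compute levels (Kahn BFS):
  sources (in-degree 0): A
  process A: level=0
    A->B: in-degree(B)=0, level(B)=1, enqueue
    A->D: in-degree(D)=1, level(D)>=1
  process B: level=1
    B->C: in-degree(C)=1, level(C)>=2
    B->D: in-degree(D)=0, level(D)=2, enqueue
  process D: level=2
    D->C: in-degree(C)=0, level(C)=3, enqueue
  process C: level=3
All levels: A:0, B:1, C:3, D:2
max level = 3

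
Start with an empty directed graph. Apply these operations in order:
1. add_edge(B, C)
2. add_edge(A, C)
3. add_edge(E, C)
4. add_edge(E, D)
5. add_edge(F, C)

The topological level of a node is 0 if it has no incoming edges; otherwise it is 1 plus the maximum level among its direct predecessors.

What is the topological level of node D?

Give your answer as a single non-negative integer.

Answer: 1

Derivation:
Op 1: add_edge(B, C). Edges now: 1
Op 2: add_edge(A, C). Edges now: 2
Op 3: add_edge(E, C). Edges now: 3
Op 4: add_edge(E, D). Edges now: 4
Op 5: add_edge(F, C). Edges now: 5
Compute levels (Kahn BFS):
  sources (in-degree 0): A, B, E, F
  process A: level=0
    A->C: in-degree(C)=3, level(C)>=1
  process B: level=0
    B->C: in-degree(C)=2, level(C)>=1
  process E: level=0
    E->C: in-degree(C)=1, level(C)>=1
    E->D: in-degree(D)=0, level(D)=1, enqueue
  process F: level=0
    F->C: in-degree(C)=0, level(C)=1, enqueue
  process D: level=1
  process C: level=1
All levels: A:0, B:0, C:1, D:1, E:0, F:0
level(D) = 1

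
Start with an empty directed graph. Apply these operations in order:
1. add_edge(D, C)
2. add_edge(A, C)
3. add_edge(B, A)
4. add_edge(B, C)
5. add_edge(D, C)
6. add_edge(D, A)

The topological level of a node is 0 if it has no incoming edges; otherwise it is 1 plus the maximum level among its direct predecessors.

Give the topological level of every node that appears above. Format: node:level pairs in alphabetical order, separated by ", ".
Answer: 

Answer: A:1, B:0, C:2, D:0

Derivation:
Op 1: add_edge(D, C). Edges now: 1
Op 2: add_edge(A, C). Edges now: 2
Op 3: add_edge(B, A). Edges now: 3
Op 4: add_edge(B, C). Edges now: 4
Op 5: add_edge(D, C) (duplicate, no change). Edges now: 4
Op 6: add_edge(D, A). Edges now: 5
Compute levels (Kahn BFS):
  sources (in-degree 0): B, D
  process B: level=0
    B->A: in-degree(A)=1, level(A)>=1
    B->C: in-degree(C)=2, level(C)>=1
  process D: level=0
    D->A: in-degree(A)=0, level(A)=1, enqueue
    D->C: in-degree(C)=1, level(C)>=1
  process A: level=1
    A->C: in-degree(C)=0, level(C)=2, enqueue
  process C: level=2
All levels: A:1, B:0, C:2, D:0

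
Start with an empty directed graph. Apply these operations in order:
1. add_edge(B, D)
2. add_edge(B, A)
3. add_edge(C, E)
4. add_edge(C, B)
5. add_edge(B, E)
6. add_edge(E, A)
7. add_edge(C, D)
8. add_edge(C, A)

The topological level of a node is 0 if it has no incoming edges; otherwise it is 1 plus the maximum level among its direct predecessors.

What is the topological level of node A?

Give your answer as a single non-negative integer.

Answer: 3

Derivation:
Op 1: add_edge(B, D). Edges now: 1
Op 2: add_edge(B, A). Edges now: 2
Op 3: add_edge(C, E). Edges now: 3
Op 4: add_edge(C, B). Edges now: 4
Op 5: add_edge(B, E). Edges now: 5
Op 6: add_edge(E, A). Edges now: 6
Op 7: add_edge(C, D). Edges now: 7
Op 8: add_edge(C, A). Edges now: 8
Compute levels (Kahn BFS):
  sources (in-degree 0): C
  process C: level=0
    C->A: in-degree(A)=2, level(A)>=1
    C->B: in-degree(B)=0, level(B)=1, enqueue
    C->D: in-degree(D)=1, level(D)>=1
    C->E: in-degree(E)=1, level(E)>=1
  process B: level=1
    B->A: in-degree(A)=1, level(A)>=2
    B->D: in-degree(D)=0, level(D)=2, enqueue
    B->E: in-degree(E)=0, level(E)=2, enqueue
  process D: level=2
  process E: level=2
    E->A: in-degree(A)=0, level(A)=3, enqueue
  process A: level=3
All levels: A:3, B:1, C:0, D:2, E:2
level(A) = 3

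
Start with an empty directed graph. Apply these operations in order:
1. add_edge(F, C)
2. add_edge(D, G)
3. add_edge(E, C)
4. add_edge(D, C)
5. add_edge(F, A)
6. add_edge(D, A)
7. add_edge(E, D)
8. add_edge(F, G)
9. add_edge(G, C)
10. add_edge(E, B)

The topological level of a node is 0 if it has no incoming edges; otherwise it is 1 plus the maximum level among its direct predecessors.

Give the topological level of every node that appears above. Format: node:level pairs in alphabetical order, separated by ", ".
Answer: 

Answer: A:2, B:1, C:3, D:1, E:0, F:0, G:2

Derivation:
Op 1: add_edge(F, C). Edges now: 1
Op 2: add_edge(D, G). Edges now: 2
Op 3: add_edge(E, C). Edges now: 3
Op 4: add_edge(D, C). Edges now: 4
Op 5: add_edge(F, A). Edges now: 5
Op 6: add_edge(D, A). Edges now: 6
Op 7: add_edge(E, D). Edges now: 7
Op 8: add_edge(F, G). Edges now: 8
Op 9: add_edge(G, C). Edges now: 9
Op 10: add_edge(E, B). Edges now: 10
Compute levels (Kahn BFS):
  sources (in-degree 0): E, F
  process E: level=0
    E->B: in-degree(B)=0, level(B)=1, enqueue
    E->C: in-degree(C)=3, level(C)>=1
    E->D: in-degree(D)=0, level(D)=1, enqueue
  process F: level=0
    F->A: in-degree(A)=1, level(A)>=1
    F->C: in-degree(C)=2, level(C)>=1
    F->G: in-degree(G)=1, level(G)>=1
  process B: level=1
  process D: level=1
    D->A: in-degree(A)=0, level(A)=2, enqueue
    D->C: in-degree(C)=1, level(C)>=2
    D->G: in-degree(G)=0, level(G)=2, enqueue
  process A: level=2
  process G: level=2
    G->C: in-degree(C)=0, level(C)=3, enqueue
  process C: level=3
All levels: A:2, B:1, C:3, D:1, E:0, F:0, G:2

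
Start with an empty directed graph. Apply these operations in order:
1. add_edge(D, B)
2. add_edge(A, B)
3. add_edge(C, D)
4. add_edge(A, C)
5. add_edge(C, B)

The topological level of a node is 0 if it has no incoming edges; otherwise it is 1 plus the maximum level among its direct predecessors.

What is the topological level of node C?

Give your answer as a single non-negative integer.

Answer: 1

Derivation:
Op 1: add_edge(D, B). Edges now: 1
Op 2: add_edge(A, B). Edges now: 2
Op 3: add_edge(C, D). Edges now: 3
Op 4: add_edge(A, C). Edges now: 4
Op 5: add_edge(C, B). Edges now: 5
Compute levels (Kahn BFS):
  sources (in-degree 0): A
  process A: level=0
    A->B: in-degree(B)=2, level(B)>=1
    A->C: in-degree(C)=0, level(C)=1, enqueue
  process C: level=1
    C->B: in-degree(B)=1, level(B)>=2
    C->D: in-degree(D)=0, level(D)=2, enqueue
  process D: level=2
    D->B: in-degree(B)=0, level(B)=3, enqueue
  process B: level=3
All levels: A:0, B:3, C:1, D:2
level(C) = 1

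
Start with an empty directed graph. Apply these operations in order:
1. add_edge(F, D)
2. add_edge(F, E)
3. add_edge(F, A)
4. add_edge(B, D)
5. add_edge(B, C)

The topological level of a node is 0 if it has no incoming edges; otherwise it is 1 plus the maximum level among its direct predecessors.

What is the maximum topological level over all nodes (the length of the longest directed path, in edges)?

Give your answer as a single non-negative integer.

Answer: 1

Derivation:
Op 1: add_edge(F, D). Edges now: 1
Op 2: add_edge(F, E). Edges now: 2
Op 3: add_edge(F, A). Edges now: 3
Op 4: add_edge(B, D). Edges now: 4
Op 5: add_edge(B, C). Edges now: 5
Compute levels (Kahn BFS):
  sources (in-degree 0): B, F
  process B: level=0
    B->C: in-degree(C)=0, level(C)=1, enqueue
    B->D: in-degree(D)=1, level(D)>=1
  process F: level=0
    F->A: in-degree(A)=0, level(A)=1, enqueue
    F->D: in-degree(D)=0, level(D)=1, enqueue
    F->E: in-degree(E)=0, level(E)=1, enqueue
  process C: level=1
  process A: level=1
  process D: level=1
  process E: level=1
All levels: A:1, B:0, C:1, D:1, E:1, F:0
max level = 1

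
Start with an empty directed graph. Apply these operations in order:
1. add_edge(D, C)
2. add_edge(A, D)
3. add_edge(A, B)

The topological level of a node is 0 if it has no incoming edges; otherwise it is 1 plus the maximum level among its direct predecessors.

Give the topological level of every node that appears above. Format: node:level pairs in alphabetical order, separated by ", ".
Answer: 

Answer: A:0, B:1, C:2, D:1

Derivation:
Op 1: add_edge(D, C). Edges now: 1
Op 2: add_edge(A, D). Edges now: 2
Op 3: add_edge(A, B). Edges now: 3
Compute levels (Kahn BFS):
  sources (in-degree 0): A
  process A: level=0
    A->B: in-degree(B)=0, level(B)=1, enqueue
    A->D: in-degree(D)=0, level(D)=1, enqueue
  process B: level=1
  process D: level=1
    D->C: in-degree(C)=0, level(C)=2, enqueue
  process C: level=2
All levels: A:0, B:1, C:2, D:1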